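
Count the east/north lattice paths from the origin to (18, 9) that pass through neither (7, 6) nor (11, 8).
Number of paths = 3663465

Inclusion–exclusion. Total paths: C(27, 18) = 4686825. Through P₁: C(13, 7)·C(14, 11) = 624624. Through P₂: C(19, 11)·C(8, 7) = 604656. Since P₁ is strictly southwest of P₂, a monotone path through both must visit P₁ then P₂; paths through both = C(13, 7)·C(6, 4)·C(8, 7) = 205920. Avoid both = 4686825 − 624624 − 604656 + 205920 = 3663465.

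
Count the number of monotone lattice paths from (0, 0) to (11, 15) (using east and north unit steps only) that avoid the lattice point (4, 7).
Number of paths = 5602610

Total paths from (0, 0) to (11, 15): C(26, 11) = 7726160. Paths through (4, 7): (paths (0, 0) → (4, 7)) × (paths (4, 7) → (11, 15)) = C(11, 4) · C(15, 7) = 330 · 6435 = 2123550. Avoidance count = 7726160 − 2123550 = 5602610.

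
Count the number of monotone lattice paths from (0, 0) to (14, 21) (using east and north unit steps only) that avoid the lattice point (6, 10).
Number of paths = 1714698744

Total paths from (0, 0) to (14, 21): C(35, 14) = 2319959400. Paths through (6, 10): (paths (0, 0) → (6, 10)) × (paths (6, 10) → (14, 21)) = C(16, 6) · C(19, 8) = 8008 · 75582 = 605260656. Avoidance count = 2319959400 − 605260656 = 1714698744.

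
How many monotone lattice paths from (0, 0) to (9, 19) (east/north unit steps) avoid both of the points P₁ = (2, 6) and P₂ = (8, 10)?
Number of paths = 4357560

Inclusion–exclusion. Total paths: C(28, 9) = 6906900. Through P₁: C(8, 2)·C(20, 7) = 2170560. Through P₂: C(18, 8)·C(10, 1) = 437580. Since P₁ is strictly southwest of P₂, a monotone path through both must visit P₁ then P₂; paths through both = C(8, 2)·C(10, 6)·C(10, 1) = 58800. Avoid both = 6906900 − 2170560 − 437580 + 58800 = 4357560.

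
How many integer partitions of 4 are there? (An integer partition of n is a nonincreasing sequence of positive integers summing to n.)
p(4) = 5

List all partitions of 4: 4, 3+1, 2+2, 2+1+1, 1+1+1+1. Counting them gives p(4) = 5.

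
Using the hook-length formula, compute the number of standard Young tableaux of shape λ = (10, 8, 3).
# SYT of shape (10, 8, 3) = 7936110

Hook-length formula: f^λ = n! / Π hook(c), product over all cells c of the Young diagram. For λ = (10, 8, 3), n = 21 boxes. Hook lengths by row (left-to-right, top-to-bottom): [12, 11, 10, 8, 7, 6, 5, 4, 2, 1]; [9, 8, 7, 5, 4, 3, 2, 1]; [3, 2, 1]. Product of hooks = 6437781504000. So f^λ = 21! / 6437781504000 = 51090942171709440000 / 6437781504000 = 7936110.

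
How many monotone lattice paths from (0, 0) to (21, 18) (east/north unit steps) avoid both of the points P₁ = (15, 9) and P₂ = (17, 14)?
Number of paths = 39174340600

Inclusion–exclusion. Total paths: C(39, 21) = 62359143990. Through P₁: C(24, 15)·C(15, 6) = 6544057520. Through P₂: C(31, 17)·C(8, 4) = 18562776750. Since P₁ is strictly southwest of P₂, a monotone path through both must visit P₁ then P₂; paths through both = C(24, 15)·C(7, 2)·C(8, 4) = 1922030880. Avoid both = 62359143990 − 6544057520 − 18562776750 + 1922030880 = 39174340600.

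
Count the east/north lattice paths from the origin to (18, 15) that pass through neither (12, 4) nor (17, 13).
Number of paths = 666285370

Inclusion–exclusion. Total paths: C(33, 18) = 1037158320. Through P₁: C(16, 12)·C(17, 6) = 22524320. Through P₂: C(30, 17)·C(3, 1) = 359279550. Since P₁ is strictly southwest of P₂, a monotone path through both must visit P₁ then P₂; paths through both = C(16, 12)·C(14, 5)·C(3, 1) = 10930920. Avoid both = 1037158320 − 22524320 − 359279550 + 10930920 = 666285370.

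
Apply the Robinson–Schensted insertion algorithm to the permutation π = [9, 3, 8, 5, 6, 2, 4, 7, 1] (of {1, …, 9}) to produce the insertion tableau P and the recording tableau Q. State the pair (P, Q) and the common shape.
P = [1, 4, 6, 7] / [2, 5] / [3] / [8] / [9];  Q = [1, 3, 5, 8] / [2, 7] / [4] / [6] / [9];  common shape = (4, 2, 1, 1, 1)

Row-insert the values π_1, π_2, … into P one at a time, bumping the leftmost entry strictly greater than the inserted value down to the next row. The recording tableau Q records, in position (i, j), the step at which that cell was added to P.
  Insert 9 (step 1): P = [9];  Q = [1]
  Insert 3 (step 2): P = [3] / [9];  Q = [1] / [2]
  Insert 8 (step 3): P = [3, 8] / [9];  Q = [1, 3] / [2]
  Insert 5 (step 4): P = [3, 5] / [8] / [9];  Q = [1, 3] / [2] / [4]
  Insert 6 (step 5): P = [3, 5, 6] / [8] / [9];  Q = [1, 3, 5] / [2] / [4]
  Insert 2 (step 6): P = [2, 5, 6] / [3] / [8] / [9];  Q = [1, 3, 5] / [2] / [4] / [6]
  Insert 4 (step 7): P = [2, 4, 6] / [3, 5] / [8] / [9];  Q = [1, 3, 5] / [2, 7] / [4] / [6]
  Insert 7 (step 8): P = [2, 4, 6, 7] / [3, 5] / [8] / [9];  Q = [1, 3, 5, 8] / [2, 7] / [4] / [6]
  Insert 1 (step 9): P = [1, 4, 6, 7] / [2, 5] / [3] / [8] / [9];  Q = [1, 3, 5, 8] / [2, 7] / [4] / [6] / [9]
Final shape: (4, 2, 1, 1, 1).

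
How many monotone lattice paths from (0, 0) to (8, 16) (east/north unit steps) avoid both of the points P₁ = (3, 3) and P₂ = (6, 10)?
Number of paths = 407087

Inclusion–exclusion. Total paths: C(24, 8) = 735471. Through P₁: C(6, 3)·C(18, 5) = 171360. Through P₂: C(16, 6)·C(8, 2) = 224224. Since P₁ is strictly southwest of P₂, a monotone path through both must visit P₁ then P₂; paths through both = C(6, 3)·C(10, 3)·C(8, 2) = 67200. Avoid both = 735471 − 171360 − 224224 + 67200 = 407087.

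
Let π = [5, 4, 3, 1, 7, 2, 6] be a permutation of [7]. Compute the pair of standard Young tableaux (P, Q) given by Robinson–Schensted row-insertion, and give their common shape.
P = [1, 2, 6] / [3, 7] / [4] / [5];  Q = [1, 5, 7] / [2, 6] / [3] / [4];  common shape = (3, 2, 1, 1)

Row-insert the values π_1, π_2, … into P one at a time, bumping the leftmost entry strictly greater than the inserted value down to the next row. The recording tableau Q records, in position (i, j), the step at which that cell was added to P.
  Insert 5 (step 1): P = [5];  Q = [1]
  Insert 4 (step 2): P = [4] / [5];  Q = [1] / [2]
  Insert 3 (step 3): P = [3] / [4] / [5];  Q = [1] / [2] / [3]
  Insert 1 (step 4): P = [1] / [3] / [4] / [5];  Q = [1] / [2] / [3] / [4]
  Insert 7 (step 5): P = [1, 7] / [3] / [4] / [5];  Q = [1, 5] / [2] / [3] / [4]
  Insert 2 (step 6): P = [1, 2] / [3, 7] / [4] / [5];  Q = [1, 5] / [2, 6] / [3] / [4]
  Insert 6 (step 7): P = [1, 2, 6] / [3, 7] / [4] / [5];  Q = [1, 5, 7] / [2, 6] / [3] / [4]
Final shape: (3, 2, 1, 1).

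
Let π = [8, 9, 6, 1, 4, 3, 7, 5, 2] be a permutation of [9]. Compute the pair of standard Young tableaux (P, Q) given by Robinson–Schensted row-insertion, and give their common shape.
P = [1, 2, 5] / [3, 7] / [4, 9] / [6] / [8];  Q = [1, 2, 7] / [3, 5] / [4, 8] / [6] / [9];  common shape = (3, 2, 2, 1, 1)

Row-insert the values π_1, π_2, … into P one at a time, bumping the leftmost entry strictly greater than the inserted value down to the next row. The recording tableau Q records, in position (i, j), the step at which that cell was added to P.
  Insert 8 (step 1): P = [8];  Q = [1]
  Insert 9 (step 2): P = [8, 9];  Q = [1, 2]
  Insert 6 (step 3): P = [6, 9] / [8];  Q = [1, 2] / [3]
  Insert 1 (step 4): P = [1, 9] / [6] / [8];  Q = [1, 2] / [3] / [4]
  Insert 4 (step 5): P = [1, 4] / [6, 9] / [8];  Q = [1, 2] / [3, 5] / [4]
  Insert 3 (step 6): P = [1, 3] / [4, 9] / [6] / [8];  Q = [1, 2] / [3, 5] / [4] / [6]
  Insert 7 (step 7): P = [1, 3, 7] / [4, 9] / [6] / [8];  Q = [1, 2, 7] / [3, 5] / [4] / [6]
  Insert 5 (step 8): P = [1, 3, 5] / [4, 7] / [6, 9] / [8];  Q = [1, 2, 7] / [3, 5] / [4, 8] / [6]
  Insert 2 (step 9): P = [1, 2, 5] / [3, 7] / [4, 9] / [6] / [8];  Q = [1, 2, 7] / [3, 5] / [4, 8] / [6] / [9]
Final shape: (3, 2, 2, 1, 1).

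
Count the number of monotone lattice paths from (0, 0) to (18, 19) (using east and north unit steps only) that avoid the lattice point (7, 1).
Number of paths = 17395853580

Total paths from (0, 0) to (18, 19): C(37, 18) = 17672631900. Paths through (7, 1): (paths (0, 0) → (7, 1)) × (paths (7, 1) → (18, 19)) = C(8, 7) · C(29, 11) = 8 · 34597290 = 276778320. Avoidance count = 17672631900 − 276778320 = 17395853580.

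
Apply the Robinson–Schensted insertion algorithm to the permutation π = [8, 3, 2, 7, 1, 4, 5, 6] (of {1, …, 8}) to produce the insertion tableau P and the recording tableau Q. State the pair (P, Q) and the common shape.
P = [1, 4, 5, 6] / [2, 7] / [3] / [8];  Q = [1, 4, 7, 8] / [2, 6] / [3] / [5];  common shape = (4, 2, 1, 1)

Row-insert the values π_1, π_2, … into P one at a time, bumping the leftmost entry strictly greater than the inserted value down to the next row. The recording tableau Q records, in position (i, j), the step at which that cell was added to P.
  Insert 8 (step 1): P = [8];  Q = [1]
  Insert 3 (step 2): P = [3] / [8];  Q = [1] / [2]
  Insert 2 (step 3): P = [2] / [3] / [8];  Q = [1] / [2] / [3]
  Insert 7 (step 4): P = [2, 7] / [3] / [8];  Q = [1, 4] / [2] / [3]
  Insert 1 (step 5): P = [1, 7] / [2] / [3] / [8];  Q = [1, 4] / [2] / [3] / [5]
  Insert 4 (step 6): P = [1, 4] / [2, 7] / [3] / [8];  Q = [1, 4] / [2, 6] / [3] / [5]
  Insert 5 (step 7): P = [1, 4, 5] / [2, 7] / [3] / [8];  Q = [1, 4, 7] / [2, 6] / [3] / [5]
  Insert 6 (step 8): P = [1, 4, 5, 6] / [2, 7] / [3] / [8];  Q = [1, 4, 7, 8] / [2, 6] / [3] / [5]
Final shape: (4, 2, 1, 1).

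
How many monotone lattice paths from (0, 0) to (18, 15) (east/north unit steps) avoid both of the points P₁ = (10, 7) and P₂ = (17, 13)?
Number of paths = 527701314

Inclusion–exclusion. Total paths: C(33, 18) = 1037158320. Through P₁: C(17, 10)·C(16, 8) = 250295760. Through P₂: C(30, 17)·C(3, 1) = 359279550. Since P₁ is strictly southwest of P₂, a monotone path through both must visit P₁ then P₂; paths through both = C(17, 10)·C(13, 7)·C(3, 1) = 100118304. Avoid both = 1037158320 − 250295760 − 359279550 + 100118304 = 527701314.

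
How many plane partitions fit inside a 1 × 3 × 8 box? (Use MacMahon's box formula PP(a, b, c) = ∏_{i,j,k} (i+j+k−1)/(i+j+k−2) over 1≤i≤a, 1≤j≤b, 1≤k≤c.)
PP(1, 3, 8) = 165

Evaluate the triple product over i = 1..1, j = 1..3, k = 1..8. The factors are (2/1) · (3/2) · (4/3) · (5/4) · (6/5) · (7/6) · (8/7) · (9/8) · … (24 factors total). The numerators and denominators telescope so the product is an integer; carrying out the multiplication exactly gives PP(1, 3, 8) = 165.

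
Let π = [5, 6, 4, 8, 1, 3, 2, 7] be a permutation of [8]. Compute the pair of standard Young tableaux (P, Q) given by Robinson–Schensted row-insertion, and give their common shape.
P = [1, 2, 7] / [3, 6, 8] / [4] / [5];  Q = [1, 2, 4] / [3, 6, 8] / [5] / [7];  common shape = (3, 3, 1, 1)

Row-insert the values π_1, π_2, … into P one at a time, bumping the leftmost entry strictly greater than the inserted value down to the next row. The recording tableau Q records, in position (i, j), the step at which that cell was added to P.
  Insert 5 (step 1): P = [5];  Q = [1]
  Insert 6 (step 2): P = [5, 6];  Q = [1, 2]
  Insert 4 (step 3): P = [4, 6] / [5];  Q = [1, 2] / [3]
  Insert 8 (step 4): P = [4, 6, 8] / [5];  Q = [1, 2, 4] / [3]
  Insert 1 (step 5): P = [1, 6, 8] / [4] / [5];  Q = [1, 2, 4] / [3] / [5]
  Insert 3 (step 6): P = [1, 3, 8] / [4, 6] / [5];  Q = [1, 2, 4] / [3, 6] / [5]
  Insert 2 (step 7): P = [1, 2, 8] / [3, 6] / [4] / [5];  Q = [1, 2, 4] / [3, 6] / [5] / [7]
  Insert 7 (step 8): P = [1, 2, 7] / [3, 6, 8] / [4] / [5];  Q = [1, 2, 4] / [3, 6, 8] / [5] / [7]
Final shape: (3, 3, 1, 1).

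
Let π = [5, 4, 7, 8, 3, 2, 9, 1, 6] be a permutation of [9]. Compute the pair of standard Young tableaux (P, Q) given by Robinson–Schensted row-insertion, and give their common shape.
P = [1, 6, 8, 9] / [2, 7] / [3] / [4] / [5];  Q = [1, 3, 4, 7] / [2, 9] / [5] / [6] / [8];  common shape = (4, 2, 1, 1, 1)

Row-insert the values π_1, π_2, … into P one at a time, bumping the leftmost entry strictly greater than the inserted value down to the next row. The recording tableau Q records, in position (i, j), the step at which that cell was added to P.
  Insert 5 (step 1): P = [5];  Q = [1]
  Insert 4 (step 2): P = [4] / [5];  Q = [1] / [2]
  Insert 7 (step 3): P = [4, 7] / [5];  Q = [1, 3] / [2]
  Insert 8 (step 4): P = [4, 7, 8] / [5];  Q = [1, 3, 4] / [2]
  Insert 3 (step 5): P = [3, 7, 8] / [4] / [5];  Q = [1, 3, 4] / [2] / [5]
  Insert 2 (step 6): P = [2, 7, 8] / [3] / [4] / [5];  Q = [1, 3, 4] / [2] / [5] / [6]
  Insert 9 (step 7): P = [2, 7, 8, 9] / [3] / [4] / [5];  Q = [1, 3, 4, 7] / [2] / [5] / [6]
  Insert 1 (step 8): P = [1, 7, 8, 9] / [2] / [3] / [4] / [5];  Q = [1, 3, 4, 7] / [2] / [5] / [6] / [8]
  Insert 6 (step 9): P = [1, 6, 8, 9] / [2, 7] / [3] / [4] / [5];  Q = [1, 3, 4, 7] / [2, 9] / [5] / [6] / [8]
Final shape: (4, 2, 1, 1, 1).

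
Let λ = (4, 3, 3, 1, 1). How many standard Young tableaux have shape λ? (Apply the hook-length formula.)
# SYT of shape (4, 3, 3, 1, 1) = 4158

Hook-length formula: f^λ = n! / Π hook(c), product over all cells c of the Young diagram. For λ = (4, 3, 3, 1, 1), n = 12 boxes. Hook lengths by row (left-to-right, top-to-bottom): [8, 5, 4, 1]; [6, 3, 2]; [5, 2, 1]; [2]; [1]. Product of hooks = 115200. So f^λ = 12! / 115200 = 479001600 / 115200 = 4158.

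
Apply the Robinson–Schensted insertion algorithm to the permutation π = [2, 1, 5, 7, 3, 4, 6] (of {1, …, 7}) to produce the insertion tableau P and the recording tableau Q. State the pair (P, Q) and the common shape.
P = [1, 3, 4, 6] / [2, 5, 7];  Q = [1, 3, 4, 7] / [2, 5, 6];  common shape = (4, 3)

Row-insert the values π_1, π_2, … into P one at a time, bumping the leftmost entry strictly greater than the inserted value down to the next row. The recording tableau Q records, in position (i, j), the step at which that cell was added to P.
  Insert 2 (step 1): P = [2];  Q = [1]
  Insert 1 (step 2): P = [1] / [2];  Q = [1] / [2]
  Insert 5 (step 3): P = [1, 5] / [2];  Q = [1, 3] / [2]
  Insert 7 (step 4): P = [1, 5, 7] / [2];  Q = [1, 3, 4] / [2]
  Insert 3 (step 5): P = [1, 3, 7] / [2, 5];  Q = [1, 3, 4] / [2, 5]
  Insert 4 (step 6): P = [1, 3, 4] / [2, 5, 7];  Q = [1, 3, 4] / [2, 5, 6]
  Insert 6 (step 7): P = [1, 3, 4, 6] / [2, 5, 7];  Q = [1, 3, 4, 7] / [2, 5, 6]
Final shape: (4, 3).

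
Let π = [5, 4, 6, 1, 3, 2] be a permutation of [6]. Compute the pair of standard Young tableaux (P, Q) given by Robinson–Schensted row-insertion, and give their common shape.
P = [1, 2] / [3, 6] / [4] / [5];  Q = [1, 3] / [2, 5] / [4] / [6];  common shape = (2, 2, 1, 1)

Row-insert the values π_1, π_2, … into P one at a time, bumping the leftmost entry strictly greater than the inserted value down to the next row. The recording tableau Q records, in position (i, j), the step at which that cell was added to P.
  Insert 5 (step 1): P = [5];  Q = [1]
  Insert 4 (step 2): P = [4] / [5];  Q = [1] / [2]
  Insert 6 (step 3): P = [4, 6] / [5];  Q = [1, 3] / [2]
  Insert 1 (step 4): P = [1, 6] / [4] / [5];  Q = [1, 3] / [2] / [4]
  Insert 3 (step 5): P = [1, 3] / [4, 6] / [5];  Q = [1, 3] / [2, 5] / [4]
  Insert 2 (step 6): P = [1, 2] / [3, 6] / [4] / [5];  Q = [1, 3] / [2, 5] / [4] / [6]
Final shape: (2, 2, 1, 1).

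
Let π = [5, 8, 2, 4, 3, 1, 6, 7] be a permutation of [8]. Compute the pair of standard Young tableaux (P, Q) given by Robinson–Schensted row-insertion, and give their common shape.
P = [1, 3, 6, 7] / [2, 8] / [4] / [5];  Q = [1, 2, 7, 8] / [3, 4] / [5] / [6];  common shape = (4, 2, 1, 1)

Row-insert the values π_1, π_2, … into P one at a time, bumping the leftmost entry strictly greater than the inserted value down to the next row. The recording tableau Q records, in position (i, j), the step at which that cell was added to P.
  Insert 5 (step 1): P = [5];  Q = [1]
  Insert 8 (step 2): P = [5, 8];  Q = [1, 2]
  Insert 2 (step 3): P = [2, 8] / [5];  Q = [1, 2] / [3]
  Insert 4 (step 4): P = [2, 4] / [5, 8];  Q = [1, 2] / [3, 4]
  Insert 3 (step 5): P = [2, 3] / [4, 8] / [5];  Q = [1, 2] / [3, 4] / [5]
  Insert 1 (step 6): P = [1, 3] / [2, 8] / [4] / [5];  Q = [1, 2] / [3, 4] / [5] / [6]
  Insert 6 (step 7): P = [1, 3, 6] / [2, 8] / [4] / [5];  Q = [1, 2, 7] / [3, 4] / [5] / [6]
  Insert 7 (step 8): P = [1, 3, 6, 7] / [2, 8] / [4] / [5];  Q = [1, 2, 7, 8] / [3, 4] / [5] / [6]
Final shape: (4, 2, 1, 1).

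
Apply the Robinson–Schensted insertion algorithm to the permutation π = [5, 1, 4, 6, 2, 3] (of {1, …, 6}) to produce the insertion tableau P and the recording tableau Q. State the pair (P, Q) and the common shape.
P = [1, 2, 3] / [4, 6] / [5];  Q = [1, 3, 4] / [2, 6] / [5];  common shape = (3, 2, 1)

Row-insert the values π_1, π_2, … into P one at a time, bumping the leftmost entry strictly greater than the inserted value down to the next row. The recording tableau Q records, in position (i, j), the step at which that cell was added to P.
  Insert 5 (step 1): P = [5];  Q = [1]
  Insert 1 (step 2): P = [1] / [5];  Q = [1] / [2]
  Insert 4 (step 3): P = [1, 4] / [5];  Q = [1, 3] / [2]
  Insert 6 (step 4): P = [1, 4, 6] / [5];  Q = [1, 3, 4] / [2]
  Insert 2 (step 5): P = [1, 2, 6] / [4] / [5];  Q = [1, 3, 4] / [2] / [5]
  Insert 3 (step 6): P = [1, 2, 3] / [4, 6] / [5];  Q = [1, 3, 4] / [2, 6] / [5]
Final shape: (3, 2, 1).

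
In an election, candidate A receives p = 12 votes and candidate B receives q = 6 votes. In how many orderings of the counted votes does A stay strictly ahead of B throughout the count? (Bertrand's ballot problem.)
Strict-lead orderings = 6188

Total orderings of the 18 votes with 12 for A: C(18, 12) = 18564. By the Bertrand ballot formula (Cycle Lemma / reflection principle), the number of orderings in which A is strictly ahead of B throughout is (p − q)/(p + q) · C(p + q, p) = (12 − 6)/(12 + 6) · 18564 = 6188.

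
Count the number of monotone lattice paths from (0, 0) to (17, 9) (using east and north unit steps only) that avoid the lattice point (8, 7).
Number of paths = 2770625

Total paths from (0, 0) to (17, 9): C(26, 17) = 3124550. Paths through (8, 7): (paths (0, 0) → (8, 7)) × (paths (8, 7) → (17, 9)) = C(15, 8) · C(11, 9) = 6435 · 55 = 353925. Avoidance count = 3124550 − 353925 = 2770625.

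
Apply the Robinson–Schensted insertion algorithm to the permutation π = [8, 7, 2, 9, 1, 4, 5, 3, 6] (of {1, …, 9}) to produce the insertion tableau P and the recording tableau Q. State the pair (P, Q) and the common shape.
P = [1, 3, 5, 6] / [2, 4] / [7, 9] / [8];  Q = [1, 4, 7, 9] / [2, 6] / [3, 8] / [5];  common shape = (4, 2, 2, 1)

Row-insert the values π_1, π_2, … into P one at a time, bumping the leftmost entry strictly greater than the inserted value down to the next row. The recording tableau Q records, in position (i, j), the step at which that cell was added to P.
  Insert 8 (step 1): P = [8];  Q = [1]
  Insert 7 (step 2): P = [7] / [8];  Q = [1] / [2]
  Insert 2 (step 3): P = [2] / [7] / [8];  Q = [1] / [2] / [3]
  Insert 9 (step 4): P = [2, 9] / [7] / [8];  Q = [1, 4] / [2] / [3]
  Insert 1 (step 5): P = [1, 9] / [2] / [7] / [8];  Q = [1, 4] / [2] / [3] / [5]
  Insert 4 (step 6): P = [1, 4] / [2, 9] / [7] / [8];  Q = [1, 4] / [2, 6] / [3] / [5]
  Insert 5 (step 7): P = [1, 4, 5] / [2, 9] / [7] / [8];  Q = [1, 4, 7] / [2, 6] / [3] / [5]
  Insert 3 (step 8): P = [1, 3, 5] / [2, 4] / [7, 9] / [8];  Q = [1, 4, 7] / [2, 6] / [3, 8] / [5]
  Insert 6 (step 9): P = [1, 3, 5, 6] / [2, 4] / [7, 9] / [8];  Q = [1, 4, 7, 9] / [2, 6] / [3, 8] / [5]
Final shape: (4, 2, 2, 1).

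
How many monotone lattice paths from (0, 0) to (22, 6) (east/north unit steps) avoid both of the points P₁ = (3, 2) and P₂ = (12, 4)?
Number of paths = 204370

Inclusion–exclusion. Total paths: C(28, 22) = 376740. Through P₁: C(5, 3)·C(23, 19) = 88550. Through P₂: C(16, 12)·C(12, 10) = 120120. Since P₁ is strictly southwest of P₂, a monotone path through both must visit P₁ then P₂; paths through both = C(5, 3)·C(11, 9)·C(12, 10) = 36300. Avoid both = 376740 − 88550 − 120120 + 36300 = 204370.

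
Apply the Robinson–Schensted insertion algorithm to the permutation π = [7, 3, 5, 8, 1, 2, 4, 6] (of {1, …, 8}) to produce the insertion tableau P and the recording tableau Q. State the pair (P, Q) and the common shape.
P = [1, 2, 4, 6] / [3, 5, 8] / [7];  Q = [1, 3, 4, 8] / [2, 6, 7] / [5];  common shape = (4, 3, 1)

Row-insert the values π_1, π_2, … into P one at a time, bumping the leftmost entry strictly greater than the inserted value down to the next row. The recording tableau Q records, in position (i, j), the step at which that cell was added to P.
  Insert 7 (step 1): P = [7];  Q = [1]
  Insert 3 (step 2): P = [3] / [7];  Q = [1] / [2]
  Insert 5 (step 3): P = [3, 5] / [7];  Q = [1, 3] / [2]
  Insert 8 (step 4): P = [3, 5, 8] / [7];  Q = [1, 3, 4] / [2]
  Insert 1 (step 5): P = [1, 5, 8] / [3] / [7];  Q = [1, 3, 4] / [2] / [5]
  Insert 2 (step 6): P = [1, 2, 8] / [3, 5] / [7];  Q = [1, 3, 4] / [2, 6] / [5]
  Insert 4 (step 7): P = [1, 2, 4] / [3, 5, 8] / [7];  Q = [1, 3, 4] / [2, 6, 7] / [5]
  Insert 6 (step 8): P = [1, 2, 4, 6] / [3, 5, 8] / [7];  Q = [1, 3, 4, 8] / [2, 6, 7] / [5]
Final shape: (4, 3, 1).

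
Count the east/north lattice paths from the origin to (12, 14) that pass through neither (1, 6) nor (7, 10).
Number of paths = 6863398

Inclusion–exclusion. Total paths: C(26, 12) = 9657700. Through P₁: C(7, 1)·C(19, 11) = 529074. Through P₂: C(17, 7)·C(9, 5) = 2450448. Since P₁ is strictly southwest of P₂, a monotone path through both must visit P₁ then P₂; paths through both = C(7, 1)·C(10, 6)·C(9, 5) = 185220. Avoid both = 9657700 − 529074 − 2450448 + 185220 = 6863398.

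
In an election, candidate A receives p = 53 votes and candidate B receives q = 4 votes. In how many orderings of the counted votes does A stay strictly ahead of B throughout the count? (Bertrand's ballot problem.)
Strict-lead orderings = 339570

Total orderings of the 57 votes with 53 for A: C(57, 53) = 395010. By the Bertrand ballot formula (Cycle Lemma / reflection principle), the number of orderings in which A is strictly ahead of B throughout is (p − q)/(p + q) · C(p + q, p) = (53 − 4)/(53 + 4) · 395010 = 339570.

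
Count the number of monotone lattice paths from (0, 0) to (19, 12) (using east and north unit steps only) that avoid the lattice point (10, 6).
Number of paths = 101040485

Total paths from (0, 0) to (19, 12): C(31, 19) = 141120525. Paths through (10, 6): (paths (0, 0) → (10, 6)) × (paths (10, 6) → (19, 12)) = C(16, 10) · C(15, 9) = 8008 · 5005 = 40080040. Avoidance count = 141120525 − 40080040 = 101040485.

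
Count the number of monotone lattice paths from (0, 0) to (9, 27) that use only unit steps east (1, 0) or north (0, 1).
Number of paths = 94143280

A monotone lattice path from (0, 0) to (9, 27) consists of 9 east steps and 27 north steps in some order, so it is determined by which 9 of the 36 steps are east. The count is C(36, 9) = 94143280.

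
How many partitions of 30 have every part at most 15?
p(30, parts ≤ 15) = 5096

Use the recurrence p(n, m) = p(n, m−1) + p(n−m, m): either the largest part is < m (count p(n, m−1)) or the largest part is exactly m (remove one copy of m, count p(n−m, m)). With p(0, ·) = 1 this gives p(30, parts ≤ 15) = 5096. (By conjugating Young diagrams, this also counts partitions of 30 into at most 15 parts.)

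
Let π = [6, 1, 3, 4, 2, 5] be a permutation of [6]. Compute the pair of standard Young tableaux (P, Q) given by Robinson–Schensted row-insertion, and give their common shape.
P = [1, 2, 4, 5] / [3] / [6];  Q = [1, 3, 4, 6] / [2] / [5];  common shape = (4, 1, 1)

Row-insert the values π_1, π_2, … into P one at a time, bumping the leftmost entry strictly greater than the inserted value down to the next row. The recording tableau Q records, in position (i, j), the step at which that cell was added to P.
  Insert 6 (step 1): P = [6];  Q = [1]
  Insert 1 (step 2): P = [1] / [6];  Q = [1] / [2]
  Insert 3 (step 3): P = [1, 3] / [6];  Q = [1, 3] / [2]
  Insert 4 (step 4): P = [1, 3, 4] / [6];  Q = [1, 3, 4] / [2]
  Insert 2 (step 5): P = [1, 2, 4] / [3] / [6];  Q = [1, 3, 4] / [2] / [5]
  Insert 5 (step 6): P = [1, 2, 4, 5] / [3] / [6];  Q = [1, 3, 4, 6] / [2] / [5]
Final shape: (4, 1, 1).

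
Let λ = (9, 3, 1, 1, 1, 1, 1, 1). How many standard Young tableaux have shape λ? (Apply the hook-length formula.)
# SYT of shape (9, 3, 1, 1, 1, 1, 1, 1) = 595595

Hook-length formula: f^λ = n! / Π hook(c), product over all cells c of the Young diagram. For λ = (9, 3, 1, 1, 1, 1, 1, 1), n = 18 boxes. Hook lengths by row (left-to-right, top-to-bottom): [16, 9, 8, 6, 5, 4, 3, 2, 1]; [9, 2, 1]; [6]; [5]; [4]; [3]; [2]; [1]. Product of hooks = 10749542400. So f^λ = 18! / 10749542400 = 6402373705728000 / 10749542400 = 595595.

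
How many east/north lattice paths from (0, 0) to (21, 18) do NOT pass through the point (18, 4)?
Number of paths = 62354169790

Total paths from (0, 0) to (21, 18): C(39, 21) = 62359143990. Paths through (18, 4): (paths (0, 0) → (18, 4)) × (paths (18, 4) → (21, 18)) = C(22, 18) · C(17, 3) = 7315 · 680 = 4974200. Avoidance count = 62359143990 − 4974200 = 62354169790.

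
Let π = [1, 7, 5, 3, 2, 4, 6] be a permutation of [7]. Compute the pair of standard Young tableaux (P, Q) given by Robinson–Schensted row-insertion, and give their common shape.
P = [1, 2, 4, 6] / [3] / [5] / [7];  Q = [1, 2, 6, 7] / [3] / [4] / [5];  common shape = (4, 1, 1, 1)

Row-insert the values π_1, π_2, … into P one at a time, bumping the leftmost entry strictly greater than the inserted value down to the next row. The recording tableau Q records, in position (i, j), the step at which that cell was added to P.
  Insert 1 (step 1): P = [1];  Q = [1]
  Insert 7 (step 2): P = [1, 7];  Q = [1, 2]
  Insert 5 (step 3): P = [1, 5] / [7];  Q = [1, 2] / [3]
  Insert 3 (step 4): P = [1, 3] / [5] / [7];  Q = [1, 2] / [3] / [4]
  Insert 2 (step 5): P = [1, 2] / [3] / [5] / [7];  Q = [1, 2] / [3] / [4] / [5]
  Insert 4 (step 6): P = [1, 2, 4] / [3] / [5] / [7];  Q = [1, 2, 6] / [3] / [4] / [5]
  Insert 6 (step 7): P = [1, 2, 4, 6] / [3] / [5] / [7];  Q = [1, 2, 6, 7] / [3] / [4] / [5]
Final shape: (4, 1, 1, 1).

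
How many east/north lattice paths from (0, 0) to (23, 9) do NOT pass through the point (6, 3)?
Number of paths = 19569252

Total paths from (0, 0) to (23, 9): C(32, 23) = 28048800. Paths through (6, 3): (paths (0, 0) → (6, 3)) × (paths (6, 3) → (23, 9)) = C(9, 6) · C(23, 17) = 84 · 100947 = 8479548. Avoidance count = 28048800 − 8479548 = 19569252.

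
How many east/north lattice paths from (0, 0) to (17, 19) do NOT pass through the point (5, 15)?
Number of paths = 8569279320

Total paths from (0, 0) to (17, 19): C(36, 17) = 8597496600. Paths through (5, 15): (paths (0, 0) → (5, 15)) × (paths (5, 15) → (17, 19)) = C(20, 5) · C(16, 12) = 15504 · 1820 = 28217280. Avoidance count = 8597496600 − 28217280 = 8569279320.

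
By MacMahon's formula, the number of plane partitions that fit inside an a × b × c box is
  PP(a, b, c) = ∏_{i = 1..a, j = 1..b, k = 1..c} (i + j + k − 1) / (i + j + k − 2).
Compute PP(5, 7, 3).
PP(5, 7, 3) = 16195608

Evaluate the triple product over i = 1..5, j = 1..7, k = 1..3. The factors are (2/1) · (3/2) · (4/3) · (3/2) · (4/3) · (5/4) · (4/3) · (5/4) · … (105 factors total). The numerators and denominators telescope so the product is an integer; carrying out the multiplication exactly gives PP(5, 7, 3) = 16195608.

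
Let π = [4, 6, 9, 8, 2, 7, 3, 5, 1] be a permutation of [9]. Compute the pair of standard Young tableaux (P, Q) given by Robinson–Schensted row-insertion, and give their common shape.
P = [1, 3, 5] / [2, 6, 7] / [4] / [8] / [9];  Q = [1, 2, 3] / [4, 6, 8] / [5] / [7] / [9];  common shape = (3, 3, 1, 1, 1)

Row-insert the values π_1, π_2, … into P one at a time, bumping the leftmost entry strictly greater than the inserted value down to the next row. The recording tableau Q records, in position (i, j), the step at which that cell was added to P.
  Insert 4 (step 1): P = [4];  Q = [1]
  Insert 6 (step 2): P = [4, 6];  Q = [1, 2]
  Insert 9 (step 3): P = [4, 6, 9];  Q = [1, 2, 3]
  Insert 8 (step 4): P = [4, 6, 8] / [9];  Q = [1, 2, 3] / [4]
  Insert 2 (step 5): P = [2, 6, 8] / [4] / [9];  Q = [1, 2, 3] / [4] / [5]
  Insert 7 (step 6): P = [2, 6, 7] / [4, 8] / [9];  Q = [1, 2, 3] / [4, 6] / [5]
  Insert 3 (step 7): P = [2, 3, 7] / [4, 6] / [8] / [9];  Q = [1, 2, 3] / [4, 6] / [5] / [7]
  Insert 5 (step 8): P = [2, 3, 5] / [4, 6, 7] / [8] / [9];  Q = [1, 2, 3] / [4, 6, 8] / [5] / [7]
  Insert 1 (step 9): P = [1, 3, 5] / [2, 6, 7] / [4] / [8] / [9];  Q = [1, 2, 3] / [4, 6, 8] / [5] / [7] / [9]
Final shape: (3, 3, 1, 1, 1).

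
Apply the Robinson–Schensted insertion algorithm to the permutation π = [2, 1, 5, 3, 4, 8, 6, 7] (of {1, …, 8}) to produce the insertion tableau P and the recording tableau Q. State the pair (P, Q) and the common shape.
P = [1, 3, 4, 6, 7] / [2, 5, 8];  Q = [1, 3, 5, 6, 8] / [2, 4, 7];  common shape = (5, 3)

Row-insert the values π_1, π_2, … into P one at a time, bumping the leftmost entry strictly greater than the inserted value down to the next row. The recording tableau Q records, in position (i, j), the step at which that cell was added to P.
  Insert 2 (step 1): P = [2];  Q = [1]
  Insert 1 (step 2): P = [1] / [2];  Q = [1] / [2]
  Insert 5 (step 3): P = [1, 5] / [2];  Q = [1, 3] / [2]
  Insert 3 (step 4): P = [1, 3] / [2, 5];  Q = [1, 3] / [2, 4]
  Insert 4 (step 5): P = [1, 3, 4] / [2, 5];  Q = [1, 3, 5] / [2, 4]
  Insert 8 (step 6): P = [1, 3, 4, 8] / [2, 5];  Q = [1, 3, 5, 6] / [2, 4]
  Insert 6 (step 7): P = [1, 3, 4, 6] / [2, 5, 8];  Q = [1, 3, 5, 6] / [2, 4, 7]
  Insert 7 (step 8): P = [1, 3, 4, 6, 7] / [2, 5, 8];  Q = [1, 3, 5, 6, 8] / [2, 4, 7]
Final shape: (5, 3).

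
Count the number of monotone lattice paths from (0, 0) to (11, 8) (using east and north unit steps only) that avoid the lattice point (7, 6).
Number of paths = 49842

Total paths from (0, 0) to (11, 8): C(19, 11) = 75582. Paths through (7, 6): (paths (0, 0) → (7, 6)) × (paths (7, 6) → (11, 8)) = C(13, 7) · C(6, 4) = 1716 · 15 = 25740. Avoidance count = 75582 − 25740 = 49842.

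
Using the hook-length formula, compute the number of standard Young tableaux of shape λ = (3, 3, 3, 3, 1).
# SYT of shape (3, 3, 3, 3, 1) = 2574

Hook-length formula: f^λ = n! / Π hook(c), product over all cells c of the Young diagram. For λ = (3, 3, 3, 3, 1), n = 13 boxes. Hook lengths by row (left-to-right, top-to-bottom): [7, 5, 4]; [6, 4, 3]; [5, 3, 2]; [4, 2, 1]; [1]. Product of hooks = 2419200. So f^λ = 13! / 2419200 = 6227020800 / 2419200 = 2574.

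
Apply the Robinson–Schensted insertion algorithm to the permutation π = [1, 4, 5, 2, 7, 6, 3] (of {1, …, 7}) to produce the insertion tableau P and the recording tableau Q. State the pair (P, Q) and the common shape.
P = [1, 2, 3, 6] / [4, 5] / [7];  Q = [1, 2, 3, 5] / [4, 6] / [7];  common shape = (4, 2, 1)

Row-insert the values π_1, π_2, … into P one at a time, bumping the leftmost entry strictly greater than the inserted value down to the next row. The recording tableau Q records, in position (i, j), the step at which that cell was added to P.
  Insert 1 (step 1): P = [1];  Q = [1]
  Insert 4 (step 2): P = [1, 4];  Q = [1, 2]
  Insert 5 (step 3): P = [1, 4, 5];  Q = [1, 2, 3]
  Insert 2 (step 4): P = [1, 2, 5] / [4];  Q = [1, 2, 3] / [4]
  Insert 7 (step 5): P = [1, 2, 5, 7] / [4];  Q = [1, 2, 3, 5] / [4]
  Insert 6 (step 6): P = [1, 2, 5, 6] / [4, 7];  Q = [1, 2, 3, 5] / [4, 6]
  Insert 3 (step 7): P = [1, 2, 3, 6] / [4, 5] / [7];  Q = [1, 2, 3, 5] / [4, 6] / [7]
Final shape: (4, 2, 1).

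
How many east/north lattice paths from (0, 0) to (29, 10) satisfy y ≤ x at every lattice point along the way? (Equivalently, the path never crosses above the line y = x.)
Number of paths = 423830264

By the reflection principle (André's argument), the number of monotone paths to (29, 10) with n ≤ m that never go above y = x is C(39, 29) − C(39, 30) = 635745396 − 211915132 = 423830264.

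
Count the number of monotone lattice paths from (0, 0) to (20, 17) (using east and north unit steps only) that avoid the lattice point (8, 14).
Number of paths = 15759873360

Total paths from (0, 0) to (20, 17): C(37, 20) = 15905368710. Paths through (8, 14): (paths (0, 0) → (8, 14)) × (paths (8, 14) → (20, 17)) = C(22, 8) · C(15, 12) = 319770 · 455 = 145495350. Avoidance count = 15905368710 − 145495350 = 15759873360.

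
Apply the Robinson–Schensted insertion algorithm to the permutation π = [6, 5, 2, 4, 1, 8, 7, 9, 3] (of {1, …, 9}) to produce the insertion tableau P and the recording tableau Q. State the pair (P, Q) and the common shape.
P = [1, 3, 7, 9] / [2, 4] / [5, 8] / [6];  Q = [1, 4, 6, 8] / [2, 7] / [3, 9] / [5];  common shape = (4, 2, 2, 1)

Row-insert the values π_1, π_2, … into P one at a time, bumping the leftmost entry strictly greater than the inserted value down to the next row. The recording tableau Q records, in position (i, j), the step at which that cell was added to P.
  Insert 6 (step 1): P = [6];  Q = [1]
  Insert 5 (step 2): P = [5] / [6];  Q = [1] / [2]
  Insert 2 (step 3): P = [2] / [5] / [6];  Q = [1] / [2] / [3]
  Insert 4 (step 4): P = [2, 4] / [5] / [6];  Q = [1, 4] / [2] / [3]
  Insert 1 (step 5): P = [1, 4] / [2] / [5] / [6];  Q = [1, 4] / [2] / [3] / [5]
  Insert 8 (step 6): P = [1, 4, 8] / [2] / [5] / [6];  Q = [1, 4, 6] / [2] / [3] / [5]
  Insert 7 (step 7): P = [1, 4, 7] / [2, 8] / [5] / [6];  Q = [1, 4, 6] / [2, 7] / [3] / [5]
  Insert 9 (step 8): P = [1, 4, 7, 9] / [2, 8] / [5] / [6];  Q = [1, 4, 6, 8] / [2, 7] / [3] / [5]
  Insert 3 (step 9): P = [1, 3, 7, 9] / [2, 4] / [5, 8] / [6];  Q = [1, 4, 6, 8] / [2, 7] / [3, 9] / [5]
Final shape: (4, 2, 2, 1).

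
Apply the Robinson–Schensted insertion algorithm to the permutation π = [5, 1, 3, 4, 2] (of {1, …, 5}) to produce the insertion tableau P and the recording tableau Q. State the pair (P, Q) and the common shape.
P = [1, 2, 4] / [3] / [5];  Q = [1, 3, 4] / [2] / [5];  common shape = (3, 1, 1)

Row-insert the values π_1, π_2, … into P one at a time, bumping the leftmost entry strictly greater than the inserted value down to the next row. The recording tableau Q records, in position (i, j), the step at which that cell was added to P.
  Insert 5 (step 1): P = [5];  Q = [1]
  Insert 1 (step 2): P = [1] / [5];  Q = [1] / [2]
  Insert 3 (step 3): P = [1, 3] / [5];  Q = [1, 3] / [2]
  Insert 4 (step 4): P = [1, 3, 4] / [5];  Q = [1, 3, 4] / [2]
  Insert 2 (step 5): P = [1, 2, 4] / [3] / [5];  Q = [1, 3, 4] / [2] / [5]
Final shape: (3, 1, 1).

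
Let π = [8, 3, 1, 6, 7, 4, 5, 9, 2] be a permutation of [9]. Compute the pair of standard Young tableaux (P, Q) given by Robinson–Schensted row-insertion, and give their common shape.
P = [1, 2, 5, 9] / [3, 4, 7] / [6] / [8];  Q = [1, 4, 5, 8] / [2, 6, 7] / [3] / [9];  common shape = (4, 3, 1, 1)

Row-insert the values π_1, π_2, … into P one at a time, bumping the leftmost entry strictly greater than the inserted value down to the next row. The recording tableau Q records, in position (i, j), the step at which that cell was added to P.
  Insert 8 (step 1): P = [8];  Q = [1]
  Insert 3 (step 2): P = [3] / [8];  Q = [1] / [2]
  Insert 1 (step 3): P = [1] / [3] / [8];  Q = [1] / [2] / [3]
  Insert 6 (step 4): P = [1, 6] / [3] / [8];  Q = [1, 4] / [2] / [3]
  Insert 7 (step 5): P = [1, 6, 7] / [3] / [8];  Q = [1, 4, 5] / [2] / [3]
  Insert 4 (step 6): P = [1, 4, 7] / [3, 6] / [8];  Q = [1, 4, 5] / [2, 6] / [3]
  Insert 5 (step 7): P = [1, 4, 5] / [3, 6, 7] / [8];  Q = [1, 4, 5] / [2, 6, 7] / [3]
  Insert 9 (step 8): P = [1, 4, 5, 9] / [3, 6, 7] / [8];  Q = [1, 4, 5, 8] / [2, 6, 7] / [3]
  Insert 2 (step 9): P = [1, 2, 5, 9] / [3, 4, 7] / [6] / [8];  Q = [1, 4, 5, 8] / [2, 6, 7] / [3] / [9]
Final shape: (4, 3, 1, 1).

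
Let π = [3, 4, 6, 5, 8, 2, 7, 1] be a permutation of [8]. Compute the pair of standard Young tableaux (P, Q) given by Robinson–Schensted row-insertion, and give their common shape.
P = [1, 4, 5, 7] / [2, 8] / [3] / [6];  Q = [1, 2, 3, 5] / [4, 7] / [6] / [8];  common shape = (4, 2, 1, 1)

Row-insert the values π_1, π_2, … into P one at a time, bumping the leftmost entry strictly greater than the inserted value down to the next row. The recording tableau Q records, in position (i, j), the step at which that cell was added to P.
  Insert 3 (step 1): P = [3];  Q = [1]
  Insert 4 (step 2): P = [3, 4];  Q = [1, 2]
  Insert 6 (step 3): P = [3, 4, 6];  Q = [1, 2, 3]
  Insert 5 (step 4): P = [3, 4, 5] / [6];  Q = [1, 2, 3] / [4]
  Insert 8 (step 5): P = [3, 4, 5, 8] / [6];  Q = [1, 2, 3, 5] / [4]
  Insert 2 (step 6): P = [2, 4, 5, 8] / [3] / [6];  Q = [1, 2, 3, 5] / [4] / [6]
  Insert 7 (step 7): P = [2, 4, 5, 7] / [3, 8] / [6];  Q = [1, 2, 3, 5] / [4, 7] / [6]
  Insert 1 (step 8): P = [1, 4, 5, 7] / [2, 8] / [3] / [6];  Q = [1, 2, 3, 5] / [4, 7] / [6] / [8]
Final shape: (4, 2, 1, 1).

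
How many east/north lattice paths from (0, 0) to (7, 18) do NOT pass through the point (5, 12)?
Number of paths = 307436

Total paths from (0, 0) to (7, 18): C(25, 7) = 480700. Paths through (5, 12): (paths (0, 0) → (5, 12)) × (paths (5, 12) → (7, 18)) = C(17, 5) · C(8, 2) = 6188 · 28 = 173264. Avoidance count = 480700 − 173264 = 307436.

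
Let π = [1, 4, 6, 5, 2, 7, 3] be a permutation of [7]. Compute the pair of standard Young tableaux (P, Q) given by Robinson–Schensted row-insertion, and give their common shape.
P = [1, 2, 3, 7] / [4, 5] / [6];  Q = [1, 2, 3, 6] / [4, 7] / [5];  common shape = (4, 2, 1)

Row-insert the values π_1, π_2, … into P one at a time, bumping the leftmost entry strictly greater than the inserted value down to the next row. The recording tableau Q records, in position (i, j), the step at which that cell was added to P.
  Insert 1 (step 1): P = [1];  Q = [1]
  Insert 4 (step 2): P = [1, 4];  Q = [1, 2]
  Insert 6 (step 3): P = [1, 4, 6];  Q = [1, 2, 3]
  Insert 5 (step 4): P = [1, 4, 5] / [6];  Q = [1, 2, 3] / [4]
  Insert 2 (step 5): P = [1, 2, 5] / [4] / [6];  Q = [1, 2, 3] / [4] / [5]
  Insert 7 (step 6): P = [1, 2, 5, 7] / [4] / [6];  Q = [1, 2, 3, 6] / [4] / [5]
  Insert 3 (step 7): P = [1, 2, 3, 7] / [4, 5] / [6];  Q = [1, 2, 3, 6] / [4, 7] / [5]
Final shape: (4, 2, 1).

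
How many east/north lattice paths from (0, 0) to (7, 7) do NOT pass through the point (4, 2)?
Number of paths = 2592

Total paths from (0, 0) to (7, 7): C(14, 7) = 3432. Paths through (4, 2): (paths (0, 0) → (4, 2)) × (paths (4, 2) → (7, 7)) = C(6, 4) · C(8, 3) = 15 · 56 = 840. Avoidance count = 3432 − 840 = 2592.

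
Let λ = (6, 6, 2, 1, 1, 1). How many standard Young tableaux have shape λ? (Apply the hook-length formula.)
# SYT of shape (6, 6, 2, 1, 1, 1) = 891072

Hook-length formula: f^λ = n! / Π hook(c), product over all cells c of the Young diagram. For λ = (6, 6, 2, 1, 1, 1), n = 17 boxes. Hook lengths by row (left-to-right, top-to-bottom): [11, 7, 5, 4, 3, 2]; [10, 6, 4, 3, 2, 1]; [5, 1]; [3]; [2]; [1]. Product of hooks = 399168000. So f^λ = 17! / 399168000 = 355687428096000 / 399168000 = 891072.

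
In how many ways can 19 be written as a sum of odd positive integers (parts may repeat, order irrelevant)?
p_odd(19) = 54

Enumerate partitions using only odd parts via the recurrence o(n, m) = o(n, m−2) + o(n−m, m) over odd m, starting from the largest odd part ≤ n. This gives p_odd(19) = 54. (Euler's theorem: equals the count of distinct-part partitions.)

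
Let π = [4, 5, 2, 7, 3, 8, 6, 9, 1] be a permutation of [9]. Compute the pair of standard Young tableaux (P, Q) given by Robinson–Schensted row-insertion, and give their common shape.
P = [1, 3, 6, 8, 9] / [2, 5, 7] / [4];  Q = [1, 2, 4, 6, 8] / [3, 5, 7] / [9];  common shape = (5, 3, 1)

Row-insert the values π_1, π_2, … into P one at a time, bumping the leftmost entry strictly greater than the inserted value down to the next row. The recording tableau Q records, in position (i, j), the step at which that cell was added to P.
  Insert 4 (step 1): P = [4];  Q = [1]
  Insert 5 (step 2): P = [4, 5];  Q = [1, 2]
  Insert 2 (step 3): P = [2, 5] / [4];  Q = [1, 2] / [3]
  Insert 7 (step 4): P = [2, 5, 7] / [4];  Q = [1, 2, 4] / [3]
  Insert 3 (step 5): P = [2, 3, 7] / [4, 5];  Q = [1, 2, 4] / [3, 5]
  Insert 8 (step 6): P = [2, 3, 7, 8] / [4, 5];  Q = [1, 2, 4, 6] / [3, 5]
  Insert 6 (step 7): P = [2, 3, 6, 8] / [4, 5, 7];  Q = [1, 2, 4, 6] / [3, 5, 7]
  Insert 9 (step 8): P = [2, 3, 6, 8, 9] / [4, 5, 7];  Q = [1, 2, 4, 6, 8] / [3, 5, 7]
  Insert 1 (step 9): P = [1, 3, 6, 8, 9] / [2, 5, 7] / [4];  Q = [1, 2, 4, 6, 8] / [3, 5, 7] / [9]
Final shape: (5, 3, 1).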